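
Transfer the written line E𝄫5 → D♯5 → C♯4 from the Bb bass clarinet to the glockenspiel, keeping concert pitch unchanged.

First find concert pitch: the Bb bass clarinet sounds a major ninth below written, so E𝄫5 D♯5 C♯4 sounds Dbb4 C#4 B2.
Then write for glockenspiel: it sounds a perfect fifteenth above written, so the part must be a perfect fifteenth below concert.
Dbb4 → Dbb2
C#4 → C#2
B2 → B0

Dbb2 C#2 B0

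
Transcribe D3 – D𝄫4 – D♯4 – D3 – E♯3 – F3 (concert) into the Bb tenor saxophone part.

E4 Ebb5 E#5 E4 F##4 G4

The Bb tenor saxophone sounds a major ninth below written, so the written part must be a major ninth above concert — transpose each note up.
D3 -> E4
Dbb4 -> Ebb5
D#4 -> E#5
D3 -> E4
E#3 -> F##4
F3 -> G4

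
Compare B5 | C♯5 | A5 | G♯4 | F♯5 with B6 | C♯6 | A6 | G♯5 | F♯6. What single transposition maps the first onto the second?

up a perfect octave

From B5 to B6 is 8 letter names — an octave of some quality.
B5 to B6 is 12 semitones, which makes it a perfect octave; the second version is higher, so the direction is up.
Checking another pair — F#5 → F#6 — gives the same interval.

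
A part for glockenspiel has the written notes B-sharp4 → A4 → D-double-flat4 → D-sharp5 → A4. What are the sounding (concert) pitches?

Written C4 on the glockenspiel sounds as C6, a perfect fifteenth higher; apply that shift to every note.
B#4 to B#6
A4 to A6
Dbb4 to Dbb6
D#5 to D#7
A4 to A6

B#6 A6 Dbb6 D#7 A6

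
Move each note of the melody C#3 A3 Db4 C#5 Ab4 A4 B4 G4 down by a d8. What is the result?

C##2 A#2 D3 C##4 A3 A#3 B#3 G#3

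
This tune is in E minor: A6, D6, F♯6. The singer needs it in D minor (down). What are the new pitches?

G6 C6 E6

E minor to D minor down is a major second, so every note moves down by that interval.
A6 gives G6
D6 gives C6
F#6 gives E6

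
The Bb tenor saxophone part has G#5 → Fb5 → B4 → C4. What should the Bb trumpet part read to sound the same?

G#4 Fb4 B3 C3

First find concert pitch: the Bb tenor saxophone sounds a major ninth below written, so G#5 Fb5 B4 C4 sounds F#4 Ebb4 A3 Bb2.
Then write for Bb trumpet: it sounds a major second below written, so the part must be a major second above concert.
F#4 → G#4
Ebb4 → Fb4
A3 → B3
Bb2 → C3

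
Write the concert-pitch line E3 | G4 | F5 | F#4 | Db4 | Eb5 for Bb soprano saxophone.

F#3 A4 G5 G#4 Eb4 F5

The Bb soprano saxophone sounds a major second below written, so the written part must be a major second above concert — transpose each note up.
E3 to F#3
G4 to A4
F5 to G5
F#4 to G#4
Db4 to Eb4
Eb5 to F5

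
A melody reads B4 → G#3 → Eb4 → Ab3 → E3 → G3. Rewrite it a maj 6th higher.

B4 -> G#5
G#3 -> E#4
Eb4 -> C5
Ab3 -> F4
E3 -> C#4
G3 -> E4

G#5 E#4 C5 F4 C#4 E4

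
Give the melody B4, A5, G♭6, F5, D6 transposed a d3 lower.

G##4 F##5 E6 D#5 B#5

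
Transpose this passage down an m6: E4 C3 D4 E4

E4 becomes G#3
C3 becomes E2
D4 becomes F#3
E4 becomes G#3

G#3 E2 F#3 G#3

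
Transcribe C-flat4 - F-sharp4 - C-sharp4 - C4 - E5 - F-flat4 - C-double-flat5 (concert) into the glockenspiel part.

Cb2 F#2 C#2 C2 E3 Fb2 Cbb3

The glockenspiel sounds a perfect fifteenth above written, so the written part must be a perfect fifteenth below concert — transpose each note down.
Cb4 gives Cb2
F#4 gives F#2
C#4 gives C#2
C4 gives C2
E5 gives E3
Fb4 gives Fb2
Cbb5 gives Cbb3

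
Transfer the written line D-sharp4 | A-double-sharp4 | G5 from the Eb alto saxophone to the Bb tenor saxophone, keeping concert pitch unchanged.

G#4 D##5 C6

First find concert pitch: the Eb alto saxophone sounds a major sixth below written, so D-sharp4 A-double-sharp4 G5 sounds F#3 C##4 Bb4.
Then write for Bb tenor saxophone: it sounds a major ninth below written, so the part must be a major ninth above concert.
F#3 → G#4
C##4 → D##5
Bb4 → C6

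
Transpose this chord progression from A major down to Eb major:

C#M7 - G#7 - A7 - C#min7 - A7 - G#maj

A major down to Eb major is an augmented fourth; each chord root moves by that interval while the quality stays the same.
C#M7: root C# down an augmented fourth → G, giving GM7.
G#7: root G# down an augmented fourth → D, giving D7.
A7: root A down an augmented fourth → Eb, giving Eb7.
C#min7: root C# down an augmented fourth → G, giving Gmin7.
A7: root A down an augmented fourth → Eb, giving Eb7.
G#maj: root G# down an augmented fourth → D, giving Dmaj.

GM7 D7 Eb7 Gmin7 Eb7 Dmaj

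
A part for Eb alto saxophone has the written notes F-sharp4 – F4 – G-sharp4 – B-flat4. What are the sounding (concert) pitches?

Written C4 on the Eb alto saxophone sounds as Eb3, a major sixth lower; apply that shift to every note.
F#4 gives A3
F4 gives Ab3
G#4 gives B3
Bb4 gives Db4

A3 Ab3 B3 Db4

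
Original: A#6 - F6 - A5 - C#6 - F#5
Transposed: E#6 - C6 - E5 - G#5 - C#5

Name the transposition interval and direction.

down a perfect fourth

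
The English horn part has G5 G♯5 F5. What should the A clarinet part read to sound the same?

Eb5 E5 Db5

First find concert pitch: the English horn sounds a perfect fifth below written, so G5 G♯5 F5 sounds C5 C#5 Bb4.
Then write for A clarinet: it sounds a minor third below written, so the part must be a minor third above concert.
C5 → Eb5
C#5 → E5
Bb4 → Db5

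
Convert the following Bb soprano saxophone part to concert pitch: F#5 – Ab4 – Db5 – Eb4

E5 Gb4 Cb5 Db4

The Bb soprano saxophone sounds a major second below written, so transpose each written note down a major second.
F#5 to E5
Ab4 to Gb4
Db5 to Cb5
Eb4 to Db4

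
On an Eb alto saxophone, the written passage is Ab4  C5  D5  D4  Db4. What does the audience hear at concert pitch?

Cb4 Eb4 F4 F3 Fb3

Written C4 on the Eb alto saxophone sounds as Eb3, a major sixth lower; apply that shift to every note.
Ab4 becomes Cb4
C5 becomes Eb4
D5 becomes F4
D4 becomes F3
Db4 becomes Fb3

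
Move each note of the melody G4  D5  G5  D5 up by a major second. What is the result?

A4 E5 A5 E5

G4 to A4
D5 to E5
G5 to A5
D5 to E5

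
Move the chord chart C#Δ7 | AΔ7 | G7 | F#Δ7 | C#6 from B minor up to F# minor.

G#Δ7 EΔ7 D7 C#Δ7 G#6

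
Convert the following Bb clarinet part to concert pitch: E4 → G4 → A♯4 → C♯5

D4 F4 G#4 B4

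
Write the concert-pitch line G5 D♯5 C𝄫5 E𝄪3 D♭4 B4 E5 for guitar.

G6 D#6 Cbb6 E##4 Db5 B5 E6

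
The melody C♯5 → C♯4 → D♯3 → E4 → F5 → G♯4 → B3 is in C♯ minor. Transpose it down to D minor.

C♯ minor to D minor down is a major seventh, so every note moves down by that interval.
C#5 to D4
C#4 to D3
D#3 to E2
E4 to F3
F5 to Gb4
G#4 to A3
B3 to C3

D4 D3 E2 F3 Gb4 A3 C3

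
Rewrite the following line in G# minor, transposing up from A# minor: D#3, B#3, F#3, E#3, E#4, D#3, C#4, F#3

C#4 A#4 E4 D#4 D#5 C#4 B4 E4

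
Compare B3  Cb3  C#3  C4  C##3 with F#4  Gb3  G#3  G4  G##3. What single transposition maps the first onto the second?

up a perfect fifth

From B3 to F#4 is 5 letter names — a fifth of some quality.
B3 to F#4 is 7 semitones, which makes it a perfect fifth; the second version is higher, so the direction is up.
Checking another pair — C##3 → G##3 — gives the same interval.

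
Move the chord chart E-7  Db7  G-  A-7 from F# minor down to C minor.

Bb-7 Abb7 Db- Eb-7

F# minor down to C minor is an augmented fourth; each chord root moves by that interval while the quality stays the same.
E-7: root E down an augmented fourth → Bb, giving Bb-7.
Db7: root Db down an augmented fourth → Abb, giving Abb7.
G-: root G down an augmented fourth → Db, giving Db-.
A-7: root A down an augmented fourth → Eb, giving Eb-7.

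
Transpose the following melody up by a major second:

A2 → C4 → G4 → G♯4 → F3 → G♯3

B2 D4 A4 A#4 G3 A#3

A2 gives B2
C4 gives D4
G4 gives A4
G#4 gives A#4
F3 gives G3
G#3 gives A#3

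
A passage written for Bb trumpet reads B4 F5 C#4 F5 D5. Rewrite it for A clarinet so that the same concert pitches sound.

First find concert pitch: the Bb trumpet sounds a major second below written, so B4 F5 C#4 F5 D5 sounds A4 Eb5 B3 Eb5 C5.
Then write for A clarinet: it sounds a minor third below written, so the part must be a minor third above concert.
A4 → C5
Eb5 → Gb5
B3 → D4
Eb5 → Gb5
C5 → Eb5

C5 Gb5 D4 Gb5 Eb5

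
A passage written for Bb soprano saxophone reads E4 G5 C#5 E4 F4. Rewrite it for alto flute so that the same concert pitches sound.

First find concert pitch: the Bb soprano saxophone sounds a major second below written, so E4 G5 C#5 E4 F4 sounds D4 F5 B4 D4 Eb4.
Then write for alto flute: it sounds a perfect fourth below written, so the part must be a perfect fourth above concert.
D4 → G4
F5 → Bb5
B4 → E5
D4 → G4
Eb4 → Ab4

G4 Bb5 E5 G4 Ab4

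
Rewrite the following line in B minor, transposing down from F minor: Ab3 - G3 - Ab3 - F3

D3 C#3 D3 B2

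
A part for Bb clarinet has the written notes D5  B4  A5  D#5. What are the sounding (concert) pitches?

C5 A4 G5 C#5

The Bb clarinet sounds a major second below written, so transpose each written note down a major second.
D5 becomes C5
B4 becomes A4
A5 becomes G5
D#5 becomes C#5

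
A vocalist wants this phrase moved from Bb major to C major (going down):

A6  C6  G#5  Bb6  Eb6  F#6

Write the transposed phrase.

From Bb down to C is a minor seventh; apply that to each pitch.
A6 → B5
C6 → D5
G#5 → A#4
Bb6 → C6
Eb6 → F5
F#6 → G#5

B5 D5 A#4 C6 F5 G#5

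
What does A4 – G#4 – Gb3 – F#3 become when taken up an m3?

A4 becomes C5
G#4 becomes B4
Gb3 becomes Bbb3
F#3 becomes A3

C5 B4 Bbb3 A3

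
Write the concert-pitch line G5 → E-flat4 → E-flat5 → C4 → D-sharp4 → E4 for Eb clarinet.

E5 C4 C5 A3 B#3 C#4

Written C4 sounds as Eb4 on the Eb clarinet, so concert pitches are written a minor third down.
G5 to E5
Eb4 to C4
Eb5 to C5
C4 to A3
D#4 to B#3
E4 to C#4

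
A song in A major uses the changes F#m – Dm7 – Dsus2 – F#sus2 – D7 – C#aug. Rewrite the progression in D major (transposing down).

Bm Gm7 Gsus2 Bsus2 G7 F#aug

A major down to D major is a perfect fifth; each chord root moves by that interval while the quality stays the same.
F#m: root F# down a perfect fifth → B, giving Bm.
Dm7: root D down a perfect fifth → G, giving Gm7.
Dsus2: root D down a perfect fifth → G, giving Gsus2.
F#sus2: root F# down a perfect fifth → B, giving Bsus2.
D7: root D down a perfect fifth → G, giving G7.
C#aug: root C# down a perfect fifth → F#, giving F#aug.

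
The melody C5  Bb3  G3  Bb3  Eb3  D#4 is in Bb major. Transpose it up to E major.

F#5 E4 C#4 E4 A3 G##4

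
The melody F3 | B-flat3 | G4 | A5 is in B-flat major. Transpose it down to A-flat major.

From B-flat down to A-flat is a major second; apply that to each pitch.
F3 gives Eb3
Bb3 gives Ab3
G4 gives F4
A5 gives G5

Eb3 Ab3 F4 G5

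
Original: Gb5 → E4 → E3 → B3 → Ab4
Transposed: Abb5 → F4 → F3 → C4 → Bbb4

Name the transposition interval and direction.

up a minor second

Take the first pair: Gb5 → Abb5. G to A spans 2 letter names, so the interval is some kind of second.
Gb5 to Abb5 is 1 semitone, which makes it a minor second; the second version is higher, so the direction is up.
Checking another pair — Ab4 → Bbb4 — gives the same interval.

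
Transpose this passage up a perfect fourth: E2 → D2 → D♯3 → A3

A2 G2 G#3 D4

E2 becomes A2
D2 becomes G2
D#3 becomes G#3
A3 becomes D4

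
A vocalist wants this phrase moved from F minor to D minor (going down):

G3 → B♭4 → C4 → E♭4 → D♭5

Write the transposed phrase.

E3 G4 A3 C4 Bb4

From F down to D is a minor third; apply that to each pitch.
G3 becomes E3
Bb4 becomes G4
C4 becomes A3
Eb4 becomes C4
Db5 becomes Bb4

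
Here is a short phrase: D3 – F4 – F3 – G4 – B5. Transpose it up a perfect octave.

D4 F5 F4 G5 B6

D3 up a perfect octave is D4.
F4 up a perfect octave is F5.
F3: an octave up reaches F, and 12 semitones makes it F4.
G4: an octave up reaches G, and 12 semitones makes it G5.
B5 up a perfect octave is B6.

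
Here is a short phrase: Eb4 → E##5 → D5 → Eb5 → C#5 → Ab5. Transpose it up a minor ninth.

Fb5 F##6 Eb6 Fb6 D6 Bbb6

A minor ninth up from Eb4 gives Fb5.
E##5 up a minor ninth is F##6.
A minor ninth up from D5 gives Eb6.
Eb5: a ninth up reaches F, and 13 semitones makes it Fb6.
A minor ninth up from C#5 gives D6.
Ab5: a ninth up reaches B, and 13 semitones makes it Bbb6.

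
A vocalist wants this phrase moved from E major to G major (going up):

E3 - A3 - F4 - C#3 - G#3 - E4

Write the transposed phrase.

G3 C4 Ab4 E3 B3 G4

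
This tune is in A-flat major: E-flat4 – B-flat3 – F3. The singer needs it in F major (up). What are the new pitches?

C5 G4 D4

A-flat major to F major up is a major sixth, so every note moves up by that interval.
Eb4 gives C5
Bb3 gives G4
F3 gives D4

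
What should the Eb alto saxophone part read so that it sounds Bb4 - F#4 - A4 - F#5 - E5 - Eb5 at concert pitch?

Written C4 sounds as Eb3 on the Eb alto saxophone, so concert pitches are written a major sixth up.
Bb4 to G5
F#4 to D#5
A4 to F#5
F#5 to D#6
E5 to C#6
Eb5 to C6

G5 D#5 F#5 D#6 C#6 C6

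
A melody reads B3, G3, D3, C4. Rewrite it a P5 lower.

E3 C3 G2 F3

B3 gives E3
G3 gives C3
D3 gives G2
C4 gives F3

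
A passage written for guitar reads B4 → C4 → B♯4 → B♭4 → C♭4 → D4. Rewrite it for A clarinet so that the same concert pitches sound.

D4 Eb3 D#4 Db4 Ebb3 F3

First find concert pitch: the guitar sounds a perfect octave below written, so B4 C4 B♯4 B♭4 C♭4 D4 sounds B3 C3 B#3 Bb3 Cb3 D3.
Then write for A clarinet: it sounds a minor third below written, so the part must be a minor third above concert.
B3 → D4
C3 → Eb3
B#3 → D#4
Bb3 → Db4
Cb3 → Ebb3
D3 → F3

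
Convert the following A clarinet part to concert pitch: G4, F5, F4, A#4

E4 D5 D4 F##4

The A clarinet sounds a minor third below written, so transpose each written note down a minor third.
G4 becomes E4
F5 becomes D5
F4 becomes D4
A#4 becomes F##4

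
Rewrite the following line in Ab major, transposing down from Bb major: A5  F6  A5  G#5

G5 Eb6 G5 F#5

From Bb down to Ab is a major second; apply that to each pitch.
A5 to G5
F6 to Eb6
A5 to G5
G#5 to F#5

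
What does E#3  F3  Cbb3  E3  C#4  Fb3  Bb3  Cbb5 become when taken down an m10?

E#3 → C##2
F3 → D2
Cbb3 → Abb1
E3 → C#2
C#4 → A#2
Fb3 → Db2
Bb3 → G2
Cbb5 → Abb3

C##2 D2 Abb1 C#2 A#2 Db2 G2 Abb3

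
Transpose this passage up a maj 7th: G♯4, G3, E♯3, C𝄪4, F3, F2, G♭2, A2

F##5 F#4 D##4 B##4 E4 E3 F3 G#3

G#4 → F##5
G3 → F#4
E#3 → D##4
C##4 → B##4
F3 → E4
F2 → E3
Gb2 → F3
A2 → G#3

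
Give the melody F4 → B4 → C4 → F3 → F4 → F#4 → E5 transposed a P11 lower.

C3 F#3 G2 C2 C3 C#3 B3

F4 to C3
B4 to F#3
C4 to G2
F3 to C2
F4 to C3
F#4 to C#3
E5 to B3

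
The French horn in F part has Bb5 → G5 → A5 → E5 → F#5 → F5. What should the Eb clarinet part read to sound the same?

C5 A4 B4 F#4 G#4 G4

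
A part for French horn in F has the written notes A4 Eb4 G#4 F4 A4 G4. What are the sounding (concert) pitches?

D4 Ab3 C#4 Bb3 D4 C4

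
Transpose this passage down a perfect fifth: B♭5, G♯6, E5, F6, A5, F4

Eb5 C#6 A4 Bb5 D5 Bb3

Bb5 down a perfect fifth is Eb5.
G#6: a fifth down reaches C, and 7 semitones makes it C#6.
A perfect fifth down from E5 gives A4.
F6: a fifth down reaches B, and 7 semitones makes it Bb5.
A5: a fifth down reaches D, and 7 semitones makes it D5.
F4 down a perfect fifth is Bb3.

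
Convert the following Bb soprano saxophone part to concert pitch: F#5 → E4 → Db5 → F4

E5 D4 Cb5 Eb4

Written C4 on the Bb soprano saxophone sounds as Bb3, a major second lower; apply that shift to every note.
F#5 -> E5
E4 -> D4
Db5 -> Cb5
F4 -> Eb4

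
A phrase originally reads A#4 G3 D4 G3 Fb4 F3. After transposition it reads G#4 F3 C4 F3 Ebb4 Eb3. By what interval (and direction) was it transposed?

down a major second

From A#4 to G#4 is 2 letter names — a second of some quality.
G#4 to A#4 is 2 semitones, which makes it a major second; the second version is lower, so the direction is down.
Checking another pair — F3 → Eb3 — gives the same interval.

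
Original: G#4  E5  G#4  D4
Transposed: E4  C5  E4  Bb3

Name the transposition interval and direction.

down a major third

From G#4 to E4 is 3 letter names — a third of some quality.
E4 to G#4 is 4 semitones, which makes it a major third; the second version is lower, so the direction is down.
Checking another pair — D4 → Bb3 — gives the same interval.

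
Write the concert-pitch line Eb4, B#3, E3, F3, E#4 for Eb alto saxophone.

C5 G##4 C#4 D4 C##5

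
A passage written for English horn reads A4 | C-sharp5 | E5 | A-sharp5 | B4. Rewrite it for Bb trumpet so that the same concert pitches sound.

First find concert pitch: the English horn sounds a perfect fifth below written, so A4 C-sharp5 E5 A-sharp5 B4 sounds D4 F#4 A4 D#5 E4.
Then write for Bb trumpet: it sounds a major second below written, so the part must be a major second above concert.
D4 → E4
F#4 → G#4
A4 → B4
D#5 → E#5
E4 → F#4

E4 G#4 B4 E#5 F#4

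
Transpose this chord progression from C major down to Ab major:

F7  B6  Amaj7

Db7 G6 Fmaj7

C major down to Ab major is a major third; each chord root moves by that interval while the quality stays the same.
F7: root F down a major third → Db, giving Db7.
B6: root B down a major third → G, giving G6.
Amaj7: root A down a major third → F, giving Fmaj7.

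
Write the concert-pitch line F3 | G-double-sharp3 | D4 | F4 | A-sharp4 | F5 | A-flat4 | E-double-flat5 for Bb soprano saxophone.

The Bb soprano saxophone sounds a major second below written, so the written part must be a major second above concert — transpose each note up.
F3 gives G3
G##3 gives A##3
D4 gives E4
F4 gives G4
A#4 gives B#4
F5 gives G5
Ab4 gives Bb4
Ebb5 gives Fb5

G3 A##3 E4 G4 B#4 G5 Bb4 Fb5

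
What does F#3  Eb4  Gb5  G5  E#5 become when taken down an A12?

Bb1 Abb2 Cbb4 Cb4 A3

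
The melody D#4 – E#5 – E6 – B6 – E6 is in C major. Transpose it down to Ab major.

B3 C#5 C6 G6 C6

From C down to Ab is a major third; apply that to each pitch.
D#4 gives B3
E#5 gives C#5
E6 gives C6
B6 gives G6
E6 gives C6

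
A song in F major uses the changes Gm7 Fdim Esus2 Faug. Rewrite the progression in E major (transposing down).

F#m7 Edim D#sus2 Eaug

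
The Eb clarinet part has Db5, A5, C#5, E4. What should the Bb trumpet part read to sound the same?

Gb5 D6 F#5 A4

First find concert pitch: the Eb clarinet sounds a minor third above written, so Db5 A5 C#5 E4 sounds Fb5 C6 E5 G4.
Then write for Bb trumpet: it sounds a major second below written, so the part must be a major second above concert.
Fb5 → Gb5
C6 → D6
E5 → F#5
G4 → A4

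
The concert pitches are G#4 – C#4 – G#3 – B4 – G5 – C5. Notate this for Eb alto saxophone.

The Eb alto saxophone sounds a major sixth below written, so the written part must be a major sixth above concert — transpose each note up.
G#4 gives E#5
C#4 gives A#4
G#3 gives E#4
B4 gives G#5
G5 gives E6
C5 gives A5

E#5 A#4 E#4 G#5 E6 A5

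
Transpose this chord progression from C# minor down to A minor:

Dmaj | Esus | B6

Bbmaj Csus G6

C# minor down to A minor is a major third; each chord root moves by that interval while the quality stays the same.
Dmaj: root D down a major third → Bb, giving Bbmaj.
Esus: root E down a major third → C, giving Csus.
B6: root B down a major third → G, giving G6.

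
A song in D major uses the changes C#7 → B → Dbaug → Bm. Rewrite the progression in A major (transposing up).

D major up to A major is a perfect fifth; each chord root moves by that interval while the quality stays the same.
C#7: root C# up a perfect fifth → G#, giving G#7.
B: root B up a perfect fifth → F#, giving F#.
Dbaug: root Db up a perfect fifth → Ab, giving Abaug.
Bm: root B up a perfect fifth → F#, giving F#m.

G#7 F# Abaug F#m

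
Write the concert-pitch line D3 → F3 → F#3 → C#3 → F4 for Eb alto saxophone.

Written C4 sounds as Eb3 on the Eb alto saxophone, so concert pitches are written a major sixth up.
D3 to B3
F3 to D4
F#3 to D#4
C#3 to A#3
F4 to D5

B3 D4 D#4 A#3 D5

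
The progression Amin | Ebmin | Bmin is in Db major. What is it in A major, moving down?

Db major down to A major is a diminished fourth; each chord root moves by that interval while the quality stays the same.
Amin: root A down a diminished fourth → E#, giving E#min.
Ebmin: root Eb down a diminished fourth → B, giving Bmin.
Bmin: root B down a diminished fourth → F##, giving F##min.

E#min Bmin F##min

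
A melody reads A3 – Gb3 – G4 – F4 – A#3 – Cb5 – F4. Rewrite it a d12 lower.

D#2 C2 C#3 B2 D##2 F3 B2

A diminished twelfth down from A3 gives D#2.
Gb3: a twelfth down reaches C, and 18 semitones makes it C2.
G4 down a diminished twelfth is C#3.
F4 down a diminished twelfth is B2.
A#3: a twelfth down reaches D, and 18 semitones makes it D##2.
A diminished twelfth down from Cb5 gives F3.
F4: a twelfth down reaches B, and 18 semitones makes it B2.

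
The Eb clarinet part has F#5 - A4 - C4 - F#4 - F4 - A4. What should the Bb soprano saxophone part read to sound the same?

B5 D5 F4 B4 Bb4 D5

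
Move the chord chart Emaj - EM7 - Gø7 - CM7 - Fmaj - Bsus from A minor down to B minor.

A minor down to B minor is a minor seventh; each chord root moves by that interval while the quality stays the same.
Emaj: root E down a minor seventh → F#, giving F#maj.
EM7: root E down a minor seventh → F#, giving F#M7.
Gø7: root G down a minor seventh → A, giving Aø7.
CM7: root C down a minor seventh → D, giving DM7.
Fmaj: root F down a minor seventh → G, giving Gmaj.
Bsus: root B down a minor seventh → C#, giving C#sus.

F#maj F#M7 Aø7 DM7 Gmaj C#sus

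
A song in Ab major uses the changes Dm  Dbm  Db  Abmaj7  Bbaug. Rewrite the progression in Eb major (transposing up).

Ab major up to Eb major is a perfect fifth; each chord root moves by that interval while the quality stays the same.
Dm: root D up a perfect fifth → A, giving Am.
Dbm: root Db up a perfect fifth → Ab, giving Abm.
Db: root Db up a perfect fifth → Ab, giving Ab.
Abmaj7: root Ab up a perfect fifth → Eb, giving Ebmaj7.
Bbaug: root Bb up a perfect fifth → F, giving Faug.

Am Abm Ab Ebmaj7 Faug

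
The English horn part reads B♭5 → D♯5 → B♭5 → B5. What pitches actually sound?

Eb5 G#4 Eb5 E5

Written C4 on the English horn sounds as F3, a perfect fifth lower; apply that shift to every note.
Bb5 to Eb5
D#5 to G#4
Bb5 to Eb5
B5 to E5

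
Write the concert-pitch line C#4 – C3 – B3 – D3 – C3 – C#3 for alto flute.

F#4 F3 E4 G3 F3 F#3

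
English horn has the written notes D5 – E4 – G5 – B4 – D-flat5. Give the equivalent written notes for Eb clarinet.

E4 F#3 A4 C#4 Eb4

First find concert pitch: the English horn sounds a perfect fifth below written, so D5 E4 G5 B4 D-flat5 sounds G4 A3 C5 E4 Gb4.
Then write for Eb clarinet: it sounds a minor third above written, so the part must be a minor third below concert.
G4 → E4
A3 → F#3
C5 → A4
E4 → C#4
Gb4 → Eb4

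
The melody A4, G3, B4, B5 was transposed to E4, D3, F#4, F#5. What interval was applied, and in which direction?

down a perfect fourth

From A4 to E4 is 4 letter names — a fourth of some quality.
E4 to A4 is 5 semitones, which makes it a perfect fourth; the second version is lower, so the direction is down.
Checking another pair — B5 → F#5 — gives the same interval.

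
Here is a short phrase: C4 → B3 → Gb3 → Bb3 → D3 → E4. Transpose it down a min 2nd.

B3 A#3 F3 A3 C#3 D#4

A minor second down from C4 gives B3.
B3: a second down reaches A, and 1 semitone makes it A#3.
Gb3 down a minor second is F3.
A minor second down from Bb3 gives A3.
D3: a second down reaches C, and 1 semitone makes it C#3.
E4: a second down reaches D, and 1 semitone makes it D#4.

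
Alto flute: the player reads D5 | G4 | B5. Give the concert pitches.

The alto flute sounds a perfect fourth below written, so transpose each written note down a perfect fourth.
D5 → A4
G4 → D4
B5 → F#5

A4 D4 F#5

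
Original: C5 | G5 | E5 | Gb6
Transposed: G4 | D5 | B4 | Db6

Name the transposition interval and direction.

From C5 to G4 is 4 letter names — a fourth of some quality.
G4 to C5 is 5 semitones, which makes it a perfect fourth; the second version is lower, so the direction is down.
Checking another pair — Gb6 → Db6 — gives the same interval.

down a perfect fourth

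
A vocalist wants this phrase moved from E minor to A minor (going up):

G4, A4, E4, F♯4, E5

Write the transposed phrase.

C5 D5 A4 B4 A5

From E up to A is a perfect fourth; apply that to each pitch.
G4 -> C5
A4 -> D5
E4 -> A4
F#4 -> B4
E5 -> A5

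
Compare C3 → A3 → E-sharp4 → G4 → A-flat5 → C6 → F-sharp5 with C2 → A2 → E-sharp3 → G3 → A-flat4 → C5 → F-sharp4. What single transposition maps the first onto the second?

down a perfect octave

Take the first pair: C3 → C2. C to C spans 8 letter names, so the interval is some kind of octave.
C2 to C3 is 12 semitones, which makes it a perfect octave; the second version is lower, so the direction is down.
Checking another pair — F#5 → F#4 — gives the same interval.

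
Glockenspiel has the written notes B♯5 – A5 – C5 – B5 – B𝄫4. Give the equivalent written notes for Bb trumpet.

C##8 B7 D7 C#8 Cb7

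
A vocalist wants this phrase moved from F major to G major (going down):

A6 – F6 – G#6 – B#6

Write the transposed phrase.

B5 G5 A#5 C##6

F major to G major down is a minor seventh, so every note moves down by that interval.
A6 gives B5
F6 gives G5
G#6 gives A#5
B#6 gives C##6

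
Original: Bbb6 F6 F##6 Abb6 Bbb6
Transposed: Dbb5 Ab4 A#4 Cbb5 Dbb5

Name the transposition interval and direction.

From Bbb6 to Dbb5 is 13 letter names — a thirteenth of some quality.
Dbb5 to Bbb6 is 21 semitones, which makes it a major thirteenth; the second version is lower, so the direction is down.
Checking another pair — Bbb6 → Dbb5 — gives the same interval.

down a major thirteenth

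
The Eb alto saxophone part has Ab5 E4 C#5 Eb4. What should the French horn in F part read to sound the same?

Gb5 D4 B4 Db4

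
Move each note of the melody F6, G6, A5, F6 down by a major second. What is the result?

Eb6 F6 G5 Eb6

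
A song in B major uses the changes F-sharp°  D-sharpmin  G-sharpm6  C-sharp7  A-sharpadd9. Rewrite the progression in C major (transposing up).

B major up to C major is a minor second; each chord root moves by that interval while the quality stays the same.
F-sharp°: root F-sharp up a minor second → G, giving G°.
D-sharpmin: root D-sharp up a minor second → E, giving Emin.
G-sharpm6: root G-sharp up a minor second → A, giving Am6.
C-sharp7: root C-sharp up a minor second → D, giving D7.
A-sharpadd9: root A-sharp up a minor second → B, giving Badd9.

G° Emin Am6 D7 Badd9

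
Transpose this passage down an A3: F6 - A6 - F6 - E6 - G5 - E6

Dbb6 Fb6 Dbb6 Cb6 Ebb5 Cb6

F6 → Dbb6
A6 → Fb6
F6 → Dbb6
E6 → Cb6
G5 → Ebb5
E6 → Cb6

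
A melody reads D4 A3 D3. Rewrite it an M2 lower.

C4 G3 C3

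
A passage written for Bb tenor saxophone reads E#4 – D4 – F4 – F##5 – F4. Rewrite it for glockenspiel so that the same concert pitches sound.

D#1 C1 Eb1 E#2 Eb1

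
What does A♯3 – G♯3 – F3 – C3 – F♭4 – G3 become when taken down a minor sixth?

C##3 B#2 A2 E2 Ab3 B2

A#3: a sixth down reaches C, and 8 semitones makes it C##3.
A minor sixth down from G#3 gives B#2.
F3 down a minor sixth is A2.
C3 down a minor sixth is E2.
Fb4 down a minor sixth is Ab3.
G3: a sixth down reaches B, and 8 semitones makes it B2.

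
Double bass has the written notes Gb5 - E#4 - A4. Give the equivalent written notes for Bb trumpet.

First find concert pitch: the double bass sounds a perfect octave below written, so Gb5 E#4 A4 sounds Gb4 E#3 A3.
Then write for Bb trumpet: it sounds a major second below written, so the part must be a major second above concert.
Gb4 → Ab4
E#3 → F##3
A3 → B3

Ab4 F##3 B3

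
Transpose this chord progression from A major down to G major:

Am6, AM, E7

Gm6 GM D7

A major down to G major is a major second; each chord root moves by that interval while the quality stays the same.
Am6: root A down a major second → G, giving Gm6.
AM: root A down a major second → G, giving GM.
E7: root E down a major second → D, giving D7.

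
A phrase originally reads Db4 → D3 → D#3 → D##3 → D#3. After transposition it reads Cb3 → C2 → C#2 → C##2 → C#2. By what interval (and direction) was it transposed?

Take the first pair: Db4 → Cb3. D to C spans 9 letter names, so the interval is some kind of ninth.
Cb3 to Db4 is 14 semitones, which makes it a major ninth; the second version is lower, so the direction is down.
Checking another pair — D#3 → C#2 — gives the same interval.

down a major ninth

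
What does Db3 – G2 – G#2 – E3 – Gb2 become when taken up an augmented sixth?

B3 E#3 E##3 C##4 E3

Db3 -> B3
G2 -> E#3
G#2 -> E##3
E3 -> C##4
Gb2 -> E3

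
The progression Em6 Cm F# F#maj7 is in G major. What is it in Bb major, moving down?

G major down to Bb major is a major sixth; each chord root moves by that interval while the quality stays the same.
Em6: root E down a major sixth → G, giving Gm6.
Cm: root C down a major sixth → Eb, giving Ebm.
F#: root F# down a major sixth → A, giving A.
F#maj7: root F# down a major sixth → A, giving Amaj7.

Gm6 Ebm A Amaj7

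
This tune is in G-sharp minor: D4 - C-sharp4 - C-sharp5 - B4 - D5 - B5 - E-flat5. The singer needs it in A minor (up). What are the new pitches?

Eb4 D4 D5 C5 Eb5 C6 Fb5

G-sharp minor to A minor up is a minor second, so every note moves up by that interval.
D4 becomes Eb4
C#4 becomes D4
C#5 becomes D5
B4 becomes C5
D5 becomes Eb5
B5 becomes C6
Eb5 becomes Fb5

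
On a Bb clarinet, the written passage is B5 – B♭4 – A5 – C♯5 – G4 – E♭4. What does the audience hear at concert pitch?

Written C4 on the Bb clarinet sounds as Bb3, a major second lower; apply that shift to every note.
B5 becomes A5
Bb4 becomes Ab4
A5 becomes G5
C#5 becomes B4
G4 becomes F4
Eb4 becomes Db4

A5 Ab4 G5 B4 F4 Db4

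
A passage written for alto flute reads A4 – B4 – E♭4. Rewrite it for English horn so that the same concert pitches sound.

First find concert pitch: the alto flute sounds a perfect fourth below written, so A4 B4 E♭4 sounds E4 F#4 Bb3.
Then write for English horn: it sounds a perfect fifth below written, so the part must be a perfect fifth above concert.
E4 → B4
F#4 → C#5
Bb3 → F4

B4 C#5 F4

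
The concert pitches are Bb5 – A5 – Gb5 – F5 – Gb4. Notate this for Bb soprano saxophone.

The Bb soprano saxophone sounds a major second below written, so the written part must be a major second above concert — transpose each note up.
Bb5 to C6
A5 to B5
Gb5 to Ab5
F5 to G5
Gb4 to Ab4

C6 B5 Ab5 G5 Ab4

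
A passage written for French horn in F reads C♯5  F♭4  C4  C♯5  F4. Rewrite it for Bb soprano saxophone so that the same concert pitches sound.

G#4 Cb4 G3 G#4 C4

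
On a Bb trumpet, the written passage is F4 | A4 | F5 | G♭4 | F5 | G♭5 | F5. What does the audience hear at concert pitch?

Written C4 on the Bb trumpet sounds as Bb3, a major second lower; apply that shift to every note.
F4 -> Eb4
A4 -> G4
F5 -> Eb5
Gb4 -> Fb4
F5 -> Eb5
Gb5 -> Fb5
F5 -> Eb5

Eb4 G4 Eb5 Fb4 Eb5 Fb5 Eb5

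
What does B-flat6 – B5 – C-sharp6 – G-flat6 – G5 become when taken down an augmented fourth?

Fb6 F5 G5 Dbb6 Db5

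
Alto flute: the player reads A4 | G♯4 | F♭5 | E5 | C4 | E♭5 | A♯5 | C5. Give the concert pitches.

E4 D#4 Cb5 B4 G3 Bb4 E#5 G4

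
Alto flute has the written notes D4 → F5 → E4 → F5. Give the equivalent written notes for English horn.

E4 G5 F#4 G5

First find concert pitch: the alto flute sounds a perfect fourth below written, so D4 F5 E4 F5 sounds A3 C5 B3 C5.
Then write for English horn: it sounds a perfect fifth below written, so the part must be a perfect fifth above concert.
A3 → E4
C5 → G5
B3 → F#4
C5 → G5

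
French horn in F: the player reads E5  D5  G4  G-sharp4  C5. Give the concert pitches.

A4 G4 C4 C#4 F4

Written C4 on the French horn in F sounds as F3, a perfect fifth lower; apply that shift to every note.
E5 becomes A4
D5 becomes G4
G4 becomes C4
G#4 becomes C#4
C5 becomes F4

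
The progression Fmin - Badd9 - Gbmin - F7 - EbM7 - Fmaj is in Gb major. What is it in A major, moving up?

Gb major up to A major is an augmented second; each chord root moves by that interval while the quality stays the same.
Fmin: root F up an augmented second → G#, giving G#min.
Badd9: root B up an augmented second → C##, giving C##add9.
Gbmin: root Gb up an augmented second → A, giving Amin.
F7: root F up an augmented second → G#, giving G#7.
EbM7: root Eb up an augmented second → F#, giving F#M7.
Fmaj: root F up an augmented second → G#, giving G#maj.

G#min C##add9 Amin G#7 F#M7 G#maj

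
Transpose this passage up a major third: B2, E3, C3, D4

D#3 G#3 E3 F#4

B2 → D#3
E3 → G#3
C3 → E3
D4 → F#4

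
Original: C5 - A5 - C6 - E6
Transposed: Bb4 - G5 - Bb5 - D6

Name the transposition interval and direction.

From C5 to Bb4 is 2 letter names — a second of some quality.
Bb4 to C5 is 2 semitones, which makes it a major second; the second version is lower, so the direction is down.
Checking another pair — E6 → D6 — gives the same interval.

down a major second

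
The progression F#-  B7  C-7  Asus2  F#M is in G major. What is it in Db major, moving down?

G major down to Db major is an augmented fourth; each chord root moves by that interval while the quality stays the same.
F#-: root F# down an augmented fourth → C, giving C-.
B7: root B down an augmented fourth → F, giving F7.
C-7: root C down an augmented fourth → Gb, giving Gb-7.
Asus2: root A down an augmented fourth → Eb, giving Ebsus2.
F#M: root F# down an augmented fourth → C, giving CM.

C- F7 Gb-7 Ebsus2 CM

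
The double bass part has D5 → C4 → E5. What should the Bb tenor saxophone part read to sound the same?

First find concert pitch: the double bass sounds a perfect octave below written, so D5 C4 E5 sounds D4 C3 E4.
Then write for Bb tenor saxophone: it sounds a major ninth below written, so the part must be a major ninth above concert.
D4 → E5
C3 → D4
E4 → F#5

E5 D4 F#5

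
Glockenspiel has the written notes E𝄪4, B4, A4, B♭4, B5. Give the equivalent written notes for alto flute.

A##6 E7 D7 Eb7 E8

First find concert pitch: the glockenspiel sounds a perfect fifteenth above written, so E𝄪4 B4 A4 B♭4 B5 sounds E##6 B6 A6 Bb6 B7.
Then write for alto flute: it sounds a perfect fourth below written, so the part must be a perfect fourth above concert.
E##6 → A##6
B6 → E7
A6 → D7
Bb6 → Eb7
B7 → E8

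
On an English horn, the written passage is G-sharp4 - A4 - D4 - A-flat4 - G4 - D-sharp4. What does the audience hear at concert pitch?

C#4 D4 G3 Db4 C4 G#3

The English horn sounds a perfect fifth below written, so transpose each written note down a perfect fifth.
G#4 gives C#4
A4 gives D4
D4 gives G3
Ab4 gives Db4
G4 gives C4
D#4 gives G#3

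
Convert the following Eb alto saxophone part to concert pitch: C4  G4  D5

Eb3 Bb3 F4

Written C4 on the Eb alto saxophone sounds as Eb3, a major sixth lower; apply that shift to every note.
C4 → Eb3
G4 → Bb3
D5 → F4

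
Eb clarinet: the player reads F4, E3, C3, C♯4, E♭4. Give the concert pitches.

Ab4 G3 Eb3 E4 Gb4

The Eb clarinet sounds a minor third above written, so transpose each written note up a minor third.
F4 gives Ab4
E3 gives G3
C3 gives Eb3
C#4 gives E4
Eb4 gives Gb4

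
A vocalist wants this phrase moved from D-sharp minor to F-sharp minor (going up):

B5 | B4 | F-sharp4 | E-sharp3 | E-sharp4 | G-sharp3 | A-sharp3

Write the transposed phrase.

D6 D5 A4 G#3 G#4 B3 C#4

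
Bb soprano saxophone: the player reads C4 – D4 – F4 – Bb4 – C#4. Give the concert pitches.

Bb3 C4 Eb4 Ab4 B3

Written C4 on the Bb soprano saxophone sounds as Bb3, a major second lower; apply that shift to every note.
C4 -> Bb3
D4 -> C4
F4 -> Eb4
Bb4 -> Ab4
C#4 -> B3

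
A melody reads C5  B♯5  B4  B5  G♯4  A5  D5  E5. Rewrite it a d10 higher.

C5 to Ebb6
B#5 to D7
B4 to Db6
B5 to Db7
G#4 to Bb5
A5 to Cb7
D5 to Fb6
E5 to Gb6

Ebb6 D7 Db6 Db7 Bb5 Cb7 Fb6 Gb6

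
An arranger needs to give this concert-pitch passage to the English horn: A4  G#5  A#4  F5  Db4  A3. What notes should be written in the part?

E5 D#6 E#5 C6 Ab4 E4

Written C4 sounds as F3 on the English horn, so concert pitches are written a perfect fifth up.
A4 becomes E5
G#5 becomes D#6
A#4 becomes E#5
F5 becomes C6
Db4 becomes Ab4
A3 becomes E4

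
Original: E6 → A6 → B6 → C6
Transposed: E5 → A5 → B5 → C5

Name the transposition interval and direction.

Take the first pair: E6 → E5. E to E spans 8 letter names, so the interval is some kind of octave.
E5 to E6 is 12 semitones, which makes it a perfect octave; the second version is lower, so the direction is down.
Checking another pair — C6 → C5 — gives the same interval.

down a perfect octave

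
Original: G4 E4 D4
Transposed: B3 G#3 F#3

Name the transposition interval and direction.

From G4 to B3 is 6 letter names — a sixth of some quality.
B3 to G4 is 8 semitones, which makes it a minor sixth; the second version is lower, so the direction is down.
Checking another pair — D4 → F#3 — gives the same interval.

down a minor sixth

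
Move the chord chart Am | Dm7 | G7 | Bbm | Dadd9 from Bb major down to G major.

F#m Bm7 E7 Gm Badd9

Bb major down to G major is a minor third; each chord root moves by that interval while the quality stays the same.
Am: root A down a minor third → F#, giving F#m.
Dm7: root D down a minor third → B, giving Bm7.
G7: root G down a minor third → E, giving E7.
Bbm: root Bb down a minor third → G, giving Gm.
Dadd9: root D down a minor third → B, giving Badd9.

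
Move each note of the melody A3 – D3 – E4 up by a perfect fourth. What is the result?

D4 G3 A4

A perfect fourth up from A3 gives D4.
D3: a fourth up reaches G, and 5 semitones makes it G3.
A perfect fourth up from E4 gives A4.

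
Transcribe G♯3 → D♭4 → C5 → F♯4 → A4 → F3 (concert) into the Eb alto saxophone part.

Written C4 sounds as Eb3 on the Eb alto saxophone, so concert pitches are written a major sixth up.
G#3 -> E#4
Db4 -> Bb4
C5 -> A5
F#4 -> D#5
A4 -> F#5
F3 -> D4

E#4 Bb4 A5 D#5 F#5 D4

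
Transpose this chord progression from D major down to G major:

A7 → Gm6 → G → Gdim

D major down to G major is a perfect fifth; each chord root moves by that interval while the quality stays the same.
A7: root A down a perfect fifth → D, giving D7.
Gm6: root G down a perfect fifth → C, giving Cm6.
G: root G down a perfect fifth → C, giving C.
Gdim: root G down a perfect fifth → C, giving Cdim.

D7 Cm6 C Cdim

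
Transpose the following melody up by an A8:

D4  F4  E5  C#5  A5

D#5 F#5 E#6 C##6 A#6

D4 to D#5
F4 to F#5
E5 to E#6
C#5 to C##6
A5 to A#6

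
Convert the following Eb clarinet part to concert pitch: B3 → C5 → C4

The Eb clarinet sounds a minor third above written, so transpose each written note up a minor third.
B3 becomes D4
C5 becomes Eb5
C4 becomes Eb4

D4 Eb5 Eb4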